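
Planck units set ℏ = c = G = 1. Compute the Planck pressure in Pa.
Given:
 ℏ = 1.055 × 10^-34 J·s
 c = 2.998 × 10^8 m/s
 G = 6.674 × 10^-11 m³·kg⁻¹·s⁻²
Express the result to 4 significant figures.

The unique combination of the constants set to 1 with dimensions of pressure is p_P = c⁷/(ℏG²).
  = 2.177 × 10^59 / 4.699 × 10^-55
  = 4.632 × 10^113 Pa

4.632 × 10^113 Pa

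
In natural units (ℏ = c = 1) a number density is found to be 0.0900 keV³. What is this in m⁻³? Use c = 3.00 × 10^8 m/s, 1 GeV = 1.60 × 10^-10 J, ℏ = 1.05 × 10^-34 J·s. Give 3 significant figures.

1.18 × 10^28 m⁻³

Number density is [L]⁻³ = [E]³/(ℏc)³.
1 GeV³ → 1/(ℏc)³ × (1 GeV in J)³ = 1.31 × 10^47 m⁻³.
Convert the energy scale: 0.0900 keV³ = 9.00 × 10^-20 GeV³.
Result: 9.00 × 10^-20 × 1.31 × 10^47 = 1.18 × 10^28 m⁻³.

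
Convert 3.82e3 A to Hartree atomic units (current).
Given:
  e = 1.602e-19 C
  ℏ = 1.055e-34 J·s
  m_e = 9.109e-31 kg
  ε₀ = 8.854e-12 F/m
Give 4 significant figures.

atomic unit of electric current: I_au = e E_h/ℏ = m_e e⁵/((4πε₀)²ℏ³) = 6.612e-3 A.
3.82e3 / 6.612e-3 = 5.777e5

5.777e5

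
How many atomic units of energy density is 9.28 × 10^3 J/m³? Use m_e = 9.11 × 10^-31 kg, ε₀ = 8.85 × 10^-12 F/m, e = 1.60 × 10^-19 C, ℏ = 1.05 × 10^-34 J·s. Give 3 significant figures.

3.08 × 10^-10

atomic unit of energy density: u_au = E_h/a₀³ = m_e⁴e¹⁰/((4πε₀)⁵ℏ⁸) = 3.01 × 10^13 J/m³.
9.28 × 10^3 / 3.01 × 10^13 = 3.08 × 10^-10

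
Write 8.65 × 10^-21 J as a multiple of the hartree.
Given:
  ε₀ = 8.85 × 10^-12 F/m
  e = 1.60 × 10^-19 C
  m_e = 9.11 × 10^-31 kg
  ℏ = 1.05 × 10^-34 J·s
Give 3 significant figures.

1.98 × 10^-3

hartree: E_h = m_e e⁴/(4πε₀ℏ)² = 4.38 × 10^-18 J.
8.65 × 10^-21 / 4.38 × 10^-18 = 1.98 × 10^-3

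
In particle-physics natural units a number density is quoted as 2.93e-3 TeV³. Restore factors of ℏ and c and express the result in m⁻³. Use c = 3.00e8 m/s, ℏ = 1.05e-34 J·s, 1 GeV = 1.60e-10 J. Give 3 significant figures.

Number density is [L]⁻³ = [E]³/(ℏc)³.
1 GeV³ → 1/(ℏc)³ × (1 GeV in J)³ = 1.31e47 m⁻³.
Convert the energy scale: 2.93e-3 TeV³ = 2.93e6 GeV³.
Result: 2.93e6 × 1.31e47 = 3.84e53 m⁻³.

3.84e53 m⁻³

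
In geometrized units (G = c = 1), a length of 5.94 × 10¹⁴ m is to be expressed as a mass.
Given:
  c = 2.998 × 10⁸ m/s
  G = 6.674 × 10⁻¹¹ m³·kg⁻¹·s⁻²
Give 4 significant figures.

Length → mass via c²/G.
5.94 × 10¹⁴ m × (c²/G) = 8.000 × 10⁴¹ kg

8.000 × 10⁴¹ kg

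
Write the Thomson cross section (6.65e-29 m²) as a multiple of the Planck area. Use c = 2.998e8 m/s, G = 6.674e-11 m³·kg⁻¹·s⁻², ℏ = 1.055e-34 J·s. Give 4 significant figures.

2.545e41

Planck area: A_P = ℏG/c³ = 2.613e-70 m².
6.65e-29 / 2.613e-70 = 2.545e41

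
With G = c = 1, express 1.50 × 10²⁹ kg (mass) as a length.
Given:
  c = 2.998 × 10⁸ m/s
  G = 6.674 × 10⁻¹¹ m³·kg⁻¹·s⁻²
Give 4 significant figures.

111.4 m

In G = c = 1 units mass has dimensions of length; the conversion factor is G/c².
1.50 × 10²⁹ kg × (G/c²) = 111.4 m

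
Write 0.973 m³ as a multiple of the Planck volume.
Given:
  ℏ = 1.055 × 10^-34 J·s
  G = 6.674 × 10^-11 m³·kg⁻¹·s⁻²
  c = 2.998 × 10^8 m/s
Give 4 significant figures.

2.304 × 10^104

Planck volume: V_P = (ℏG/c³)^(3/2) = 4.224 × 10^-105 m³.
0.973 / 4.224 × 10^-105 = 2.304 × 10^104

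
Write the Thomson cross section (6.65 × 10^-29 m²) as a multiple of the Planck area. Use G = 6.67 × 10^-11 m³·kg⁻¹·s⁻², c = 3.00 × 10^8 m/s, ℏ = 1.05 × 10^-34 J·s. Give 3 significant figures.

Planck area: A_P = ℏG/c³ = 2.59 × 10^-70 m².
6.65 × 10^-29 / 2.59 × 10^-70 = 2.56 × 10^41

2.56 × 10^41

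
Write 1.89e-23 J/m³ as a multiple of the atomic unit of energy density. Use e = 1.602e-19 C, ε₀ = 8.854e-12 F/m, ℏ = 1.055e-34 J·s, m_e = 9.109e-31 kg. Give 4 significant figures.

atomic unit of energy density: u_au = E_h/a₀³ = m_e⁴e¹⁰/((4πε₀)⁵ℏ⁸) = 2.929e13 J/m³.
1.89e-23 / 2.929e13 = 6.452e-37

6.452e-37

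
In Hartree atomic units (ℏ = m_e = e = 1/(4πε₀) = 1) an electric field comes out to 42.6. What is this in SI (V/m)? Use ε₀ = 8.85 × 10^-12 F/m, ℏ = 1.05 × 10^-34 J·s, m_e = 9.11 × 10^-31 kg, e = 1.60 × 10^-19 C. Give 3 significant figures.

One atomic unit of electric field: E_au = E_h/(e a₀) = m_e²e⁵/((4πε₀)³ℏ⁴) = 5.20 × 10^11 V/m.
42.6 × 5.20 × 10^11 V/m = 2.22 × 10^13 V/m

2.22 × 10^13 V/m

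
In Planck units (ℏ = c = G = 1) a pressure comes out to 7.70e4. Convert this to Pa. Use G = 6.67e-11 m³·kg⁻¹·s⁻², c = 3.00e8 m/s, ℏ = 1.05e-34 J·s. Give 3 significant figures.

One Planck pressure: p_P = c⁷/(ℏG²) = 4.68e113 Pa.
7.70e4 × 4.68e113 Pa = 3.60e118 Pa

3.60e118 Pa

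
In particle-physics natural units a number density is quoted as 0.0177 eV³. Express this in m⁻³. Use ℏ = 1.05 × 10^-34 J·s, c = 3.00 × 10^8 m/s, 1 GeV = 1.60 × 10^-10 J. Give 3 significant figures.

2.32 × 10^18 m⁻³

Number density is [L]⁻³ = [E]³/(ℏc)³.
1 GeV³ → 1/(ℏc)³ × (1 GeV in J)³ = 1.31 × 10^47 m⁻³.
Convert the energy scale: 0.0177 eV³ = 1.77 × 10^-29 GeV³.
Result: 1.77 × 10^-29 × 1.31 × 10^47 = 2.32 × 10^18 m⁻³.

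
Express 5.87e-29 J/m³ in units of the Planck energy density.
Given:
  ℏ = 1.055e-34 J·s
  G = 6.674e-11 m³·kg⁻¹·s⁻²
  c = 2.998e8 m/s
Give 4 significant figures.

Planck energy density: u_P = c⁷/(ℏG²) = 4.632e113 J/m³.
5.87e-29 / 4.632e113 = 1.267e-142

1.267e-142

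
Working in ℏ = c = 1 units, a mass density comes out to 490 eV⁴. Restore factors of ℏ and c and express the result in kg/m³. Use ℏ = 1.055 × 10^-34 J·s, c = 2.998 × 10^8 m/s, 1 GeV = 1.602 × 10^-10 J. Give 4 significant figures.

Mass density is [E]/(c²[L]³) = [E]⁴/(ℏ³c⁵).
1 GeV⁴ → 1/(ℏ³c⁵) × (1 GeV in J)⁴ = 2.316 × 10^20 kg/m³.
Convert the energy scale: 490 eV⁴ = 4.90 × 10^-34 GeV⁴.
Result: 4.90 × 10^-34 × 2.316 × 10^20 = 1.135 × 10^-13 kg/m³.

1.135 × 10^-13 kg/m³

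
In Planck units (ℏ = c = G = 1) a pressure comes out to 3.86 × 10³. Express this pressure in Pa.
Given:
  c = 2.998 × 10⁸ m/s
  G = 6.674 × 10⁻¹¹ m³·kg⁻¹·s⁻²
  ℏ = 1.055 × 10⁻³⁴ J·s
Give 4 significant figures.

One Planck pressure: p_P = c⁷/(ℏG²) = 4.632 × 10¹¹³ Pa.
3.86 × 10³ × 4.632 × 10¹¹³ Pa = 1.788 × 10¹¹⁷ Pa

1.788 × 10¹¹⁷ Pa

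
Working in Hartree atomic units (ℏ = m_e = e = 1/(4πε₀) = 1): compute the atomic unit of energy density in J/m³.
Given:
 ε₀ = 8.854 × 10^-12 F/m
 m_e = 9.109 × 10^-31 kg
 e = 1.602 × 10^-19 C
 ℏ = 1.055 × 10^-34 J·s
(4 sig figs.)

The unique combination of the constants set to 1 with dimensions of energy density is u_au = E_h/a₀³ = m_e⁴e¹⁰/((4πε₀)⁵ℏ⁸).
E_h = 4.354 × 10^-18 J
a₀ = 5.297 × 10^-11 m
E_h/a₀³ = 2.929 × 10^13 J/m³

2.929 × 10^13 J/m³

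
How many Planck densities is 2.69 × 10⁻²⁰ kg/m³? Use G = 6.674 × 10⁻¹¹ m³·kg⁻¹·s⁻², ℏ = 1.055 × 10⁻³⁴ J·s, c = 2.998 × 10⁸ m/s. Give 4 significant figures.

5.219 × 10⁻¹¹⁷

Planck density: ρ_P = c⁵/(ℏG²) = 5.154 × 10⁹⁶ kg/m³.
2.69 × 10⁻²⁰ / 5.154 × 10⁹⁶ = 5.219 × 10⁻¹¹⁷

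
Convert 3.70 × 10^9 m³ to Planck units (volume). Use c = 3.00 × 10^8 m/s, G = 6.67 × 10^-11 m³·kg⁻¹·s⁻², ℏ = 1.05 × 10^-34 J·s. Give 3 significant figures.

Planck volume: V_P = (ℏG/c³)^(3/2) = 4.18 × 10^-105 m³.
3.70 × 10^9 / 4.18 × 10^-105 = 8.86 × 10^113

8.86 × 10^113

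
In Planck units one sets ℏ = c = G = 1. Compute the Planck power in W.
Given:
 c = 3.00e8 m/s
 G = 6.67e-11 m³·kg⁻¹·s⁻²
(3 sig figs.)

3.64e52 W

P_P = c⁵/G
  = 2.43e42 / 6.67e-11
  = 3.64e52 W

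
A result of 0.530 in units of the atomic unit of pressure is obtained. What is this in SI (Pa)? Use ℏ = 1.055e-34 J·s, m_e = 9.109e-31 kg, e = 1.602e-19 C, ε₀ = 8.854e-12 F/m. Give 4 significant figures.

1.552e13 Pa

One atomic unit of pressure: P_au = E_h/a₀³ = m_e⁴e¹⁰/((4πε₀)⁵ℏ⁸) = 2.929e13 Pa.
0.530 × 2.929e13 Pa = 1.552e13 Pa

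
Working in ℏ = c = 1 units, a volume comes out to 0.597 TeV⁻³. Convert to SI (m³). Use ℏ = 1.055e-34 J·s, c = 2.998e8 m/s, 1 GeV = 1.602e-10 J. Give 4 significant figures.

4.595e-57 m³

Volume is [L]³ = [E]⁻³·(ℏc)³.
1 GeV⁻³ → (ℏc)³ × (1 GeV in J)⁻³ = 7.696e-48 m³.
Convert the energy scale: 0.597 TeV⁻³ = 5.97e-10 GeV⁻³.
Result: 5.97e-10 × 7.696e-48 = 4.595e-57 m³.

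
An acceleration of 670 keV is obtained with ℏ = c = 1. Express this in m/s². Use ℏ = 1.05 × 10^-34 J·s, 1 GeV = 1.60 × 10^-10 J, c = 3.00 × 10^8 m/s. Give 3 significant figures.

Acceleration is [L]/[T]² = c·[E]/ℏ.
1 GeV → c/ℏ × (1 GeV in J) = 4.57 × 10^32 m/s².
Convert the energy scale: 670 keV = 6.70 × 10^-4 GeV.
Result: 6.70 × 10^-4 × 4.57 × 10^32 = 3.06 × 10^29 m/s².

3.06 × 10^29 m/s²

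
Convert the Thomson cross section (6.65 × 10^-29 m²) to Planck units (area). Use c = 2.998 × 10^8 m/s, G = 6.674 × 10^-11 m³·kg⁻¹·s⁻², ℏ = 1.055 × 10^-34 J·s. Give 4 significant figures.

Planck area: A_P = ℏG/c³ = 2.613 × 10^-70 m².
6.65 × 10^-29 / 2.613 × 10^-70 = 2.545 × 10^41

2.545 × 10^41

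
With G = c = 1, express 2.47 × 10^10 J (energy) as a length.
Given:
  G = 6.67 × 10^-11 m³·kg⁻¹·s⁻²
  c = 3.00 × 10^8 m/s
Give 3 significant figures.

2.03 × 10^-34 m

Energy → length via G/c⁴.
2.47 × 10^10 J × (G/c⁴) = 2.03 × 10^-34 m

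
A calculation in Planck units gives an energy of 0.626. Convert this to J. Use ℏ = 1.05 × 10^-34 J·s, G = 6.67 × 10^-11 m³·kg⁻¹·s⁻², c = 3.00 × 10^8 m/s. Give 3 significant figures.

1.22 × 10^9 J

One Planck energy: E_P = √(ℏc⁵/G) = 1.96 × 10^9 J.
0.626 × 1.96 × 10^9 J = 1.22 × 10^9 J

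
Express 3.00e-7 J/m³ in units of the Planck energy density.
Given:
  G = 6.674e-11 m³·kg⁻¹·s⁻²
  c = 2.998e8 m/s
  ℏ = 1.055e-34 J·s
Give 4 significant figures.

Planck energy density: u_P = c⁷/(ℏG²) = 4.632e113 J/m³.
3.00e-7 / 4.632e113 = 6.476e-121

6.476e-121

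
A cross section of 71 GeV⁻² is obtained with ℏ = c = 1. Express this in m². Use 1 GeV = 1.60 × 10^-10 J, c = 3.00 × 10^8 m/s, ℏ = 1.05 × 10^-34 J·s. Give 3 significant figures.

Area is [L]² = [E]⁻²·(ℏc)²; restore (ℏc)².
1 GeV⁻² → (ℏc)² × (1 GeV in J)⁻² = 3.88 × 10^-32 m².
Result: 71 × 3.88 × 10^-32 = 2.75 × 10^-30 m².

2.75 × 10^-30 m²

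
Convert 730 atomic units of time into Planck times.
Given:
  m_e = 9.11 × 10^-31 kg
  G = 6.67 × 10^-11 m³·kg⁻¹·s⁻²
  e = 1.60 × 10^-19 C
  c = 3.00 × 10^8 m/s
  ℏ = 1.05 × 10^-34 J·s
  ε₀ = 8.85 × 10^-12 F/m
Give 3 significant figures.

atomic unit of time: τ_au = (4πε₀)²ℏ³/(m_e e⁴) = 2.40 × 10^-17 s
Planck time: t_P = √(ℏG/c⁵) = 5.37 × 10^-44 s
730 × 2.40 × 10^-17 / 5.37 × 10^-44 = 3.26 × 10^29

3.26 × 10^29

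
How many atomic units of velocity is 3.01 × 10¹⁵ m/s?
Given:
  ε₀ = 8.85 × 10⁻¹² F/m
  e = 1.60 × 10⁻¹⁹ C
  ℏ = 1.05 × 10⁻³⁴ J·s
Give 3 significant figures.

1.37 × 10⁹

atomic unit of velocity: v_au = e²/(4πε₀ℏ) = 2.19 × 10⁶ m/s.
3.01 × 10¹⁵ / 2.19 × 10⁶ = 1.37 × 10⁹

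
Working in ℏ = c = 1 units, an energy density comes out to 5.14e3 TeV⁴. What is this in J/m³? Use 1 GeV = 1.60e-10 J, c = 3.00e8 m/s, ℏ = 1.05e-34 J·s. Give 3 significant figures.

[E]/[L]³ = [E]⁴/(ℏc)³; restore (ℏc)⁻³.
1 GeV⁴ → 1/(ℏc)³ × (1 GeV in J)⁴ = 2.10e37 J/m³.
Convert the energy scale: 5.14e3 TeV⁴ = 5.14e15 GeV⁴.
Result: 5.14e15 × 2.10e37 = 1.08e53 J/m³.

1.08e53 J/m³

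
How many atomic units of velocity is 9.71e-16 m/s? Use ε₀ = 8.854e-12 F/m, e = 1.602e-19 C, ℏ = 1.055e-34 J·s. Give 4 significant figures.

4.441e-22

atomic unit of velocity: v_au = e²/(4πε₀ℏ) = 2.186e6 m/s.
9.71e-16 / 2.186e6 = 4.441e-22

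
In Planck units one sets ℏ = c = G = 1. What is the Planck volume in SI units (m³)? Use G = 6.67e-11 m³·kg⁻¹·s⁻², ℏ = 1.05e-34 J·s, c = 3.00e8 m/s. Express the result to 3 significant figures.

4.18e-105 m³

V_P = (ℏG/c³)^(3/2)
  = √(1.75e-209)
  = 4.18e-105 m³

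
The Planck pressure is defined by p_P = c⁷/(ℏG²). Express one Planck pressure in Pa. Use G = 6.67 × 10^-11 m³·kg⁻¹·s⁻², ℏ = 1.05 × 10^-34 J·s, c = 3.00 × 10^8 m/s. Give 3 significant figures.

4.68 × 10^113 Pa

p_P = c⁷/(ℏG²)
  = 2.19 × 10^59 / 4.67 × 10^-55
  = 4.68 × 10^113 Pa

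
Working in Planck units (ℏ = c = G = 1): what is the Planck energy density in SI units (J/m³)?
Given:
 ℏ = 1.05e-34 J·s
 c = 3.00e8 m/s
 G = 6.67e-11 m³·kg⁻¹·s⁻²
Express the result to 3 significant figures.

Dimensional analysis gives u_P = c⁷/(ℏG²).
  = 2.19e59 / 4.67e-55
  = 4.68e113 J/m³

4.68e113 J/m³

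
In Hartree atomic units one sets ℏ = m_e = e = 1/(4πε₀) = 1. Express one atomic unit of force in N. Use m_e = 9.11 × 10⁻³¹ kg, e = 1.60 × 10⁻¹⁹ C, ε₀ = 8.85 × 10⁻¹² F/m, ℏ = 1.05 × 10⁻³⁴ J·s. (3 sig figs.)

8.33 × 10⁻⁸ N

F_au = E_h/a₀ = m_e²e⁶/((4πε₀)³ℏ⁴)
E_h = 4.38 × 10⁻¹⁸ J
a₀ = 5.26 × 10⁻¹¹ m
E_h/a₀ = 8.33 × 10⁻⁸ N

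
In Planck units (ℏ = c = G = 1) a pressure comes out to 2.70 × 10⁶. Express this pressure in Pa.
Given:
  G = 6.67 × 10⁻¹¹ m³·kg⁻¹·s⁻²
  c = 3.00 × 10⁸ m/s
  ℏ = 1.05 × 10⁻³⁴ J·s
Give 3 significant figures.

One Planck pressure: p_P = c⁷/(ℏG²) = 4.68 × 10¹¹³ Pa.
2.70 × 10⁶ × 4.68 × 10¹¹³ Pa = 1.26 × 10¹²⁰ Pa

1.26 × 10¹²⁰ Pa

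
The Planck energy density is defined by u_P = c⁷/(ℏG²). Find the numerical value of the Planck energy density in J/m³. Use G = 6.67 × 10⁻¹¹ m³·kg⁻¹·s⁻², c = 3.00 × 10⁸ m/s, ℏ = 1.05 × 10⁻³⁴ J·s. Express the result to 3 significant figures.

u_P = c⁷/(ℏG²)
  = 2.19 × 10⁵⁹ / 4.67 × 10⁻⁵⁵
  = 4.68 × 10¹¹³ J/m³

4.68 × 10¹¹³ J/m³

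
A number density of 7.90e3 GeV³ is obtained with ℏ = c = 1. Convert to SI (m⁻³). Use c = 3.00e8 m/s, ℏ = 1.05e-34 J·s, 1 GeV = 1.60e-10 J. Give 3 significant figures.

Number density is [L]⁻³ = [E]³/(ℏc)³.
1 GeV³ → 1/(ℏc)³ × (1 GeV in J)³ = 1.31e47 m⁻³.
Result: 7.90e3 × 1.31e47 = 1.04e51 m⁻³.

1.04e51 m⁻³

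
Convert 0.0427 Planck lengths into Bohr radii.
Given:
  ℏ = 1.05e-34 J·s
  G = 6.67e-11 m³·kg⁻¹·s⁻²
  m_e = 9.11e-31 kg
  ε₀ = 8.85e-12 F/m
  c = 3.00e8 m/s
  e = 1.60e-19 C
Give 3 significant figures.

Planck length: ℓ_P = √(ℏG/c³) = 1.61e-35 m
Bohr radius: a₀ = 4πε₀ℏ²/(m_e e²) = 5.26e-11 m
0.0427 × 1.61e-35 / 5.26e-11 = 1.31e-26

1.31e-26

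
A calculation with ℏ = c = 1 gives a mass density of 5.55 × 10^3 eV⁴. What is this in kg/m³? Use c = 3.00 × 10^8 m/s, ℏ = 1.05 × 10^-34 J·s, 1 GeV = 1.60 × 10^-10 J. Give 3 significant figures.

Mass density is [E]/(c²[L]³) = [E]⁴/(ℏ³c⁵).
1 GeV⁴ → 1/(ℏ³c⁵) × (1 GeV in J)⁴ = 2.33 × 10^20 kg/m³.
Convert the energy scale: 5.55 × 10^3 eV⁴ = 5.55 × 10^-33 GeV⁴.
Result: 5.55 × 10^-33 × 2.33 × 10^20 = 1.29 × 10^-12 kg/m³.

1.29 × 10^-12 kg/m³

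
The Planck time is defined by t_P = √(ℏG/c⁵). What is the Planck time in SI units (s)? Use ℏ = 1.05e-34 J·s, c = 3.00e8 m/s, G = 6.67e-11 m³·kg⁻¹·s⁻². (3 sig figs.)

5.37e-44 s

t_P = √(ℏG/c⁵)
  = √(2.88e-87)
  = 5.37e-44 s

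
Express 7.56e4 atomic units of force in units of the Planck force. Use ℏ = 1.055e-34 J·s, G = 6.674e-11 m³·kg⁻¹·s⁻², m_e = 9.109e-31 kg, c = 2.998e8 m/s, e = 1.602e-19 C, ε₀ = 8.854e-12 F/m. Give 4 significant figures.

5.134e-47

atomic unit of force: F_au = E_h/a₀ = m_e²e⁶/((4πε₀)³ℏ⁴) = 8.220e-8 N
Planck force: F_P = c⁴/G = 1.210e44 N
7.56e4 × 8.220e-8 / 1.210e44 = 5.134e-47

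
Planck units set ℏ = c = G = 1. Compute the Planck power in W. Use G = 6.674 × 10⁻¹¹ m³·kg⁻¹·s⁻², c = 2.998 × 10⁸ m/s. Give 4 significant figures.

The unique combination of the constants set to 1 with dimensions of power is P_P = c⁵/G.
  = 2.422 × 10⁴² / 6.674 × 10⁻¹¹
  = 3.629 × 10⁵² W

3.629 × 10⁵² W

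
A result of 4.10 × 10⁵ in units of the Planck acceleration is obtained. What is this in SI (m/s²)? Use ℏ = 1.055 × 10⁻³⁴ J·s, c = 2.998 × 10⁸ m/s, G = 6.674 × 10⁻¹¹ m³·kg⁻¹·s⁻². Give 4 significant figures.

2.280 × 10⁵⁷ m/s²

One Planck acceleration: a_P = √(c⁷/(ℏG)) = 5.560 × 10⁵¹ m/s².
4.10 × 10⁵ × 5.560 × 10⁵¹ m/s² = 2.280 × 10⁵⁷ m/s²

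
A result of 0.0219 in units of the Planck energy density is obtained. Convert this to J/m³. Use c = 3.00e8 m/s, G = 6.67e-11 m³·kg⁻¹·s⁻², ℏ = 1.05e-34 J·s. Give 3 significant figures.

1.03e112 J/m³

One Planck energy density: u_P = c⁷/(ℏG²) = 4.68e113 J/m³.
0.0219 × 4.68e113 J/m³ = 1.03e112 J/m³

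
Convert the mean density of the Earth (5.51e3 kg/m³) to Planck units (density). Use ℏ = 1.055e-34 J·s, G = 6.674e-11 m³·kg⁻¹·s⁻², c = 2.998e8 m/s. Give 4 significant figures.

Planck density: ρ_P = c⁵/(ℏG²) = 5.154e96 kg/m³.
5.51e3 / 5.154e96 = 1.069e-93

1.069e-93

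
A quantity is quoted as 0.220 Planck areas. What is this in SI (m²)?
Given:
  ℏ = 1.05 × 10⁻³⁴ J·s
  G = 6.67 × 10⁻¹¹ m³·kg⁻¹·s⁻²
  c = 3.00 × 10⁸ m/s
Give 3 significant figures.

One Planck area: A_P = ℏG/c³ = 2.59 × 10⁻⁷⁰ m².
0.220 × 2.59 × 10⁻⁷⁰ m² = 5.71 × 10⁻⁷¹ m²

5.71 × 10⁻⁷¹ m²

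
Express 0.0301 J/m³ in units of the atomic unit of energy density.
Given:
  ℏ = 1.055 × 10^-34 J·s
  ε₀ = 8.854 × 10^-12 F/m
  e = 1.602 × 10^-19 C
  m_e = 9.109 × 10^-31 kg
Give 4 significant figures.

1.028 × 10^-15

atomic unit of energy density: u_au = E_h/a₀³ = m_e⁴e¹⁰/((4πε₀)⁵ℏ⁸) = 2.929 × 10^13 J/m³.
0.0301 / 2.929 × 10^13 = 1.028 × 10^-15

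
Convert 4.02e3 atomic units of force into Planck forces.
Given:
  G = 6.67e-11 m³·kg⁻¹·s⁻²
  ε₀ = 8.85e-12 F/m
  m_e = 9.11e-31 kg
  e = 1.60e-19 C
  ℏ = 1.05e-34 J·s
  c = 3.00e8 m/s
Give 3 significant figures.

atomic unit of force: F_au = E_h/a₀ = m_e²e⁶/((4πε₀)³ℏ⁴) = 8.33e-8 N
Planck force: F_P = c⁴/G = 1.21e44 N
4.02e3 × 8.33e-8 / 1.21e44 = 2.76e-48

2.76e-48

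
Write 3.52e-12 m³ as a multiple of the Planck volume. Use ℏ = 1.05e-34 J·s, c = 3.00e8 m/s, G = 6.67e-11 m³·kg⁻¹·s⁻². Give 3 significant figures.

8.43e92

Planck volume: V_P = (ℏG/c³)^(3/2) = 4.18e-105 m³.
3.52e-12 / 4.18e-105 = 8.43e92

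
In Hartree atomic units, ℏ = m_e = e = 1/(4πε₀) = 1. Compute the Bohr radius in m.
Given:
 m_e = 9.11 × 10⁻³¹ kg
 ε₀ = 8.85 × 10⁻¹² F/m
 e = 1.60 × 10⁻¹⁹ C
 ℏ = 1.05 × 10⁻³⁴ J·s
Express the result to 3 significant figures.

5.26 × 10⁻¹¹ m

Dimensional analysis gives a₀ = 4πε₀ℏ²/(m_e e²).
  = 1.23 × 10⁻⁷⁸ / 2.33 × 10⁻⁶⁸
  = 5.26 × 10⁻¹¹ m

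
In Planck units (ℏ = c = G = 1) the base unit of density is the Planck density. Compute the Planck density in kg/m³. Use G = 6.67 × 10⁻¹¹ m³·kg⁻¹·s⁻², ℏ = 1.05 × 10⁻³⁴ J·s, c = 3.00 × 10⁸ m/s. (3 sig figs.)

ρ_P = c⁵/(ℏG²)
  = 2.43 × 10⁴² / 4.67 × 10⁻⁵⁵
  = 5.20 × 10⁹⁶ kg/m³

5.20 × 10⁹⁶ kg/m³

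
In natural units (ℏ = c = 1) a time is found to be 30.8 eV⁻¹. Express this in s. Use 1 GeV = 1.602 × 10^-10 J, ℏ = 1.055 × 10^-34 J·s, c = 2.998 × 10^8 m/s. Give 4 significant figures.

A time is [E]⁻¹ in ℏ=c=1; restore one factor of ℏ.
1 GeV⁻¹ → ℏ × (1 GeV in J)⁻¹ = 6.586 × 10^-25 s.
Convert the energy scale: 30.8 eV⁻¹ = 3.08 × 10^10 GeV⁻¹.
Result: 3.08 × 10^10 × 6.586 × 10^-25 = 2.028 × 10^-14 s.

2.028 × 10^-14 s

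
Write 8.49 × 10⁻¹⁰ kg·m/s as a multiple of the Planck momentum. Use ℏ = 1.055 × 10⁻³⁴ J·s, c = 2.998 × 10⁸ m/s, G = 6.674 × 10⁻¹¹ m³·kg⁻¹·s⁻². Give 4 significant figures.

1.301 × 10⁻¹⁰

Planck momentum: p_P = √(ℏc³/G) = 6.527 kg·m/s.
8.49 × 10⁻¹⁰ / 6.527 = 1.301 × 10⁻¹⁰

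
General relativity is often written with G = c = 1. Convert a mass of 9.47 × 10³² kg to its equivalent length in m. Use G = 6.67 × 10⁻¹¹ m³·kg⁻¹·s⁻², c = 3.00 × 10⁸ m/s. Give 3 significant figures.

7.02 × 10⁵ m

In G = c = 1 units mass has dimensions of length; the conversion factor is G/c².
9.47 × 10³² kg × (G/c²) = 7.02 × 10⁵ m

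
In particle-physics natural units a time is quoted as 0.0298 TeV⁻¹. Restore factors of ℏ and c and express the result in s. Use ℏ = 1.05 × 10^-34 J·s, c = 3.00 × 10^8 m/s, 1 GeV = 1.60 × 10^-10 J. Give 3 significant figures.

1.96 × 10^-29 s

A time is [E]⁻¹ in ℏ=c=1; restore one factor of ℏ.
1 GeV⁻¹ → ℏ × (1 GeV in J)⁻¹ = 6.56 × 10^-25 s.
Convert the energy scale: 0.0298 TeV⁻¹ = 2.98 × 10^-5 GeV⁻¹.
Result: 2.98 × 10^-5 × 6.56 × 10^-25 = 1.96 × 10^-29 s.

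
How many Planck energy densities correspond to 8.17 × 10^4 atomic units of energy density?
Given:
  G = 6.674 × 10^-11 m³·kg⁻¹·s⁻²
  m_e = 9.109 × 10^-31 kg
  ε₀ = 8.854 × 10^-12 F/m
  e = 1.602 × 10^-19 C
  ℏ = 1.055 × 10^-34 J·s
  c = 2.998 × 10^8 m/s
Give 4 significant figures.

5.166 × 10^-96

atomic unit of energy density: u_au = E_h/a₀³ = m_e⁴e¹⁰/((4πε₀)⁵ℏ⁸) = 2.929 × 10^13 J/m³
Planck energy density: u_P = c⁷/(ℏG²) = 4.632 × 10^113 J/m³
8.17 × 10^4 × 2.929 × 10^13 / 4.632 × 10^113 = 5.166 × 10^-96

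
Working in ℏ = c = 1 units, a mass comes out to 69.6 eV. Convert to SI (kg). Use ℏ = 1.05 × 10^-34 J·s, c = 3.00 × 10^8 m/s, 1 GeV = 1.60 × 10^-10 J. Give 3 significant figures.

Mass is [E]/c²; divide by c².
1 GeV → 1/c² × (1 GeV in J) = 1.78 × 10^-27 kg.
Convert the energy scale: 69.6 eV = 6.96 × 10^-8 GeV.
Result: 6.96 × 10^-8 × 1.78 × 10^-27 = 1.24 × 10^-34 kg.

1.24 × 10^-34 kg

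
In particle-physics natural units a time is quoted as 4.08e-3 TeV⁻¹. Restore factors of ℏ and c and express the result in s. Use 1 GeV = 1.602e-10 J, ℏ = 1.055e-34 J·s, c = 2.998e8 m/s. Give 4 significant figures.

A time is [E]⁻¹ in ℏ=c=1; restore one factor of ℏ.
1 GeV⁻¹ → ℏ × (1 GeV in J)⁻¹ = 6.586e-25 s.
Convert the energy scale: 4.08e-3 TeV⁻¹ = 4.08e-6 GeV⁻¹.
Result: 4.08e-6 × 6.586e-25 = 2.687e-30 s.

2.687e-30 s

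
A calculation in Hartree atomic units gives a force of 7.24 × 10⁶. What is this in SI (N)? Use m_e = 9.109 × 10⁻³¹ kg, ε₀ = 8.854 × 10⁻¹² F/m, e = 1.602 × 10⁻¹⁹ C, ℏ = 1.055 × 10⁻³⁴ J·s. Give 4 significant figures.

One atomic unit of force: F_au = E_h/a₀ = m_e²e⁶/((4πε₀)³ℏ⁴) = 8.220 × 10⁻⁸ N.
7.24 × 10⁶ × 8.220 × 10⁻⁸ N = 0.5951 N

0.5951 N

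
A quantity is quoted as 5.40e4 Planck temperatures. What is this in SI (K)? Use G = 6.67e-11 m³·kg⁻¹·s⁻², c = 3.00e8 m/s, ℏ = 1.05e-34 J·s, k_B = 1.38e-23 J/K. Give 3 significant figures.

One Planck temperature: T_P = √(ℏc⁵/G) / k_B = 1.42e32 K.
5.40e4 × 1.42e32 K = 7.65e36 K

7.65e36 K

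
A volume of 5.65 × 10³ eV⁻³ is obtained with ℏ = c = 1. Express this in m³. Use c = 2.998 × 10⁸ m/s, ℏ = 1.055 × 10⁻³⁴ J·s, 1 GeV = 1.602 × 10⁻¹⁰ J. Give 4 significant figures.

Volume is [L]³ = [E]⁻³·(ℏc)³.
1 GeV⁻³ → (ℏc)³ × (1 GeV in J)⁻³ = 7.696 × 10⁻⁴⁸ m³.
Convert the energy scale: 5.65 × 10³ eV⁻³ = 5.65 × 10³⁰ GeV⁻³.
Result: 5.65 × 10³⁰ × 7.696 × 10⁻⁴⁸ = 4.348 × 10⁻¹⁷ m³.

4.348 × 10⁻¹⁷ m³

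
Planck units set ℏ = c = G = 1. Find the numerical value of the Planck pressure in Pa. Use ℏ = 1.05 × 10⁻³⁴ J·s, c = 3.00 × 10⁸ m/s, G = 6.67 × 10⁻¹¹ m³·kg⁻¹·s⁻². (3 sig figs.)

4.68 × 10¹¹³ Pa

Dimensional analysis gives p_P = c⁷/(ℏG²).
  = 2.19 × 10⁵⁹ / 4.67 × 10⁻⁵⁵
  = 4.68 × 10¹¹³ Pa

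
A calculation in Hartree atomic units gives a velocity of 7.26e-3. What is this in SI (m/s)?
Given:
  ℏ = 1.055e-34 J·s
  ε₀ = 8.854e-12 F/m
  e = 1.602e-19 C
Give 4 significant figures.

One atomic unit of velocity: v_au = e²/(4πε₀ℏ) = 2.186e6 m/s.
7.26e-3 × 2.186e6 m/s = 1.587e4 m/s

1.587e4 m/s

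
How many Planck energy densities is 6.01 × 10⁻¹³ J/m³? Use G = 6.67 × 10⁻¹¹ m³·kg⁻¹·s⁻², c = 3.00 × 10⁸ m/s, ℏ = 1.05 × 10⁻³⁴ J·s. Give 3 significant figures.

1.28 × 10⁻¹²⁶

Planck energy density: u_P = c⁷/(ℏG²) = 4.68 × 10¹¹³ J/m³.
6.01 × 10⁻¹³ / 4.68 × 10¹¹³ = 1.28 × 10⁻¹²⁶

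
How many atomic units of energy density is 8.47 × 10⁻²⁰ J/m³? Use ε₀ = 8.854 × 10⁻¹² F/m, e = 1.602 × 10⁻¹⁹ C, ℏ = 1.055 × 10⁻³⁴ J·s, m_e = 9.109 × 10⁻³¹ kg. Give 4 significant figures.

atomic unit of energy density: u_au = E_h/a₀³ = m_e⁴e¹⁰/((4πε₀)⁵ℏ⁸) = 2.929 × 10¹³ J/m³.
8.47 × 10⁻²⁰ / 2.929 × 10¹³ = 2.892 × 10⁻³³

2.892 × 10⁻³³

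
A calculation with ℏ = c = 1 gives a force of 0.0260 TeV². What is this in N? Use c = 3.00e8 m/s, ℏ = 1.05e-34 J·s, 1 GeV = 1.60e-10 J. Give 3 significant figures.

2.11e10 N

Force is [E]/[L] = [E]²/(ℏc); restore (ℏc)⁻¹.
1 GeV² → 1/(ℏc) × (1 GeV in J)² = 8.13e5 N.
Convert the energy scale: 0.0260 TeV² = 2.60e4 GeV².
Result: 2.60e4 × 8.13e5 = 2.11e10 N.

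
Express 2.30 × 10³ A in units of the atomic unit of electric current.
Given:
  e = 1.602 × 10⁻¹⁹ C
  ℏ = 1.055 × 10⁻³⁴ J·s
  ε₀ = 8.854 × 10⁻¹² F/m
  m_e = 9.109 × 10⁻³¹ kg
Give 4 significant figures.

atomic unit of electric current: I_au = e E_h/ℏ = m_e e⁵/((4πε₀)²ℏ³) = 6.612 × 10⁻³ A.
2.30 × 10³ / 6.612 × 10⁻³ = 3.479 × 10⁵

3.479 × 10⁵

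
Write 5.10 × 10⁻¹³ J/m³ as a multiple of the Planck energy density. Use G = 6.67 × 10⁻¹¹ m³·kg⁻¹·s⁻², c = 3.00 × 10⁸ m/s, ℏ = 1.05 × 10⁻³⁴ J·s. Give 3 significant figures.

Planck energy density: u_P = c⁷/(ℏG²) = 4.68 × 10¹¹³ J/m³.
5.10 × 10⁻¹³ / 4.68 × 10¹¹³ = 1.09 × 10⁻¹²⁶

1.09 × 10⁻¹²⁶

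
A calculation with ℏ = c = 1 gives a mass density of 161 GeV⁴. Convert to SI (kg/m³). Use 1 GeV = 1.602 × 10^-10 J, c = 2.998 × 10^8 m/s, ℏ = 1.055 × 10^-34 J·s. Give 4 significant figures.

3.729 × 10^22 kg/m³

Mass density is [E]/(c²[L]³) = [E]⁴/(ℏ³c⁵).
1 GeV⁴ → 1/(ℏ³c⁵) × (1 GeV in J)⁴ = 2.316 × 10^20 kg/m³.
Result: 161 × 2.316 × 10^20 = 3.729 × 10^22 kg/m³.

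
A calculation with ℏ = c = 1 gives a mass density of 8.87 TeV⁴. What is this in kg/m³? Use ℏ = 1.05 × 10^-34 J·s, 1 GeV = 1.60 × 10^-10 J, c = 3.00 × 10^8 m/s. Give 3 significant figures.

Mass density is [E]/(c²[L]³) = [E]⁴/(ℏ³c⁵).
1 GeV⁴ → 1/(ℏ³c⁵) × (1 GeV in J)⁴ = 2.33 × 10^20 kg/m³.
Convert the energy scale: 8.87 TeV⁴ = 8.87 × 10^12 GeV⁴.
Result: 8.87 × 10^12 × 2.33 × 10^20 = 2.07 × 10^33 kg/m³.

2.07 × 10^33 kg/m³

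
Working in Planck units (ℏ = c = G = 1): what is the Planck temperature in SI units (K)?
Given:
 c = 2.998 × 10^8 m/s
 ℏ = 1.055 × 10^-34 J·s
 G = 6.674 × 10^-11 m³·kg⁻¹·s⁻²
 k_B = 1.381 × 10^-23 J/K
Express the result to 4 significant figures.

1.417 × 10^32 K

Dimensional analysis gives T_P = √(ℏc⁵/G) / k_B.
  = √(3.828 × 10^18) × 7.241 × 10^22
  = 1.417 × 10^32 K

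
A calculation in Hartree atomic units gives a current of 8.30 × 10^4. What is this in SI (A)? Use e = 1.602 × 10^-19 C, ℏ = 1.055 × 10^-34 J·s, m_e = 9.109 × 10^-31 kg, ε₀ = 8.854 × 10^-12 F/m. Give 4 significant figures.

One atomic unit of electric current: I_au = e E_h/ℏ = m_e e⁵/((4πε₀)²ℏ³) = 6.612 × 10^-3 A.
8.30 × 10^4 × 6.612 × 10^-3 A = 548.8 A

548.8 A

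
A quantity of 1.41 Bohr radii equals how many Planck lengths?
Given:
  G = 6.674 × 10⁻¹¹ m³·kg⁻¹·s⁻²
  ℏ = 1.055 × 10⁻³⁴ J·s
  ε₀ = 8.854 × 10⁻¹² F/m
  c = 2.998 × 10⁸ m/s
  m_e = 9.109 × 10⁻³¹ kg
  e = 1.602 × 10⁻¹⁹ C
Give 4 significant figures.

4.621 × 10²⁴

Bohr radius: a₀ = 4πε₀ℏ²/(m_e e²) = 5.297 × 10⁻¹¹ m
Planck length: ℓ_P = √(ℏG/c³) = 1.616 × 10⁻³⁵ m
1.41 × 5.297 × 10⁻¹¹ / 1.616 × 10⁻³⁵ = 4.621 × 10²⁴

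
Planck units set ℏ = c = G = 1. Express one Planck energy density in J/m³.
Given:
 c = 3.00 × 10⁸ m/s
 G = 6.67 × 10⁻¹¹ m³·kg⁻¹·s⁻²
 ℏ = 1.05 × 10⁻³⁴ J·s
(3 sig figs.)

Dimensional analysis gives u_P = c⁷/(ℏG²).
  = 2.19 × 10⁵⁹ / 4.67 × 10⁻⁵⁵
  = 4.68 × 10¹¹³ J/m³

4.68 × 10¹¹³ J/m³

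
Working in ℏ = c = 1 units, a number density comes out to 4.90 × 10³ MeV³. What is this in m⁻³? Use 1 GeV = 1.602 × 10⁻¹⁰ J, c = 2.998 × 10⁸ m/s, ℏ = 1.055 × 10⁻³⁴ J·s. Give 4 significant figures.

6.367 × 10⁴¹ m⁻³

Number density is [L]⁻³ = [E]³/(ℏc)³.
1 GeV³ → 1/(ℏc)³ × (1 GeV in J)³ = 1.299 × 10⁴⁷ m⁻³.
Convert the energy scale: 4.90 × 10³ MeV³ = 4.90 × 10⁻⁶ GeV³.
Result: 4.90 × 10⁻⁶ × 1.299 × 10⁴⁷ = 6.367 × 10⁴¹ m⁻³.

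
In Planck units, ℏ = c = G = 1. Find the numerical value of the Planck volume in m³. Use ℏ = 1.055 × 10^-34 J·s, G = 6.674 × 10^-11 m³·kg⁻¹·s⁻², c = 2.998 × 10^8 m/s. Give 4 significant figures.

4.224 × 10^-105 m³

Dimensional analysis gives V_P = (ℏG/c³)^(3/2).
  = √(1.784 × 10^-209)
  = 4.224 × 10^-105 m³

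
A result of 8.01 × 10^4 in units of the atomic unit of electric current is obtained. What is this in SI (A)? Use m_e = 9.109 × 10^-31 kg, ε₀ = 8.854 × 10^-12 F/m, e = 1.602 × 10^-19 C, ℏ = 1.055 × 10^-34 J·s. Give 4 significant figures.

One atomic unit of electric current: I_au = e E_h/ℏ = m_e e⁵/((4πε₀)²ℏ³) = 6.612 × 10^-3 A.
8.01 × 10^4 × 6.612 × 10^-3 A = 529.6 A

529.6 A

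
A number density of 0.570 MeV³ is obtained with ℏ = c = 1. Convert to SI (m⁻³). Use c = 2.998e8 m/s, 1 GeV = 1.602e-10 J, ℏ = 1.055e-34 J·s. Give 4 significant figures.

Number density is [L]⁻³ = [E]³/(ℏc)³.
1 GeV³ → 1/(ℏc)³ × (1 GeV in J)³ = 1.299e47 m⁻³.
Convert the energy scale: 0.570 MeV³ = 5.70e-10 GeV³.
Result: 5.70e-10 × 1.299e47 = 7.406e37 m⁻³.

7.406e37 m⁻³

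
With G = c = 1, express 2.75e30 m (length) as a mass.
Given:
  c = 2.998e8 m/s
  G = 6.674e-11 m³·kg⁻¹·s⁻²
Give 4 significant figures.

Length → mass via c²/G.
2.75e30 m × (c²/G) = 3.703e57 kg

3.703e57 kg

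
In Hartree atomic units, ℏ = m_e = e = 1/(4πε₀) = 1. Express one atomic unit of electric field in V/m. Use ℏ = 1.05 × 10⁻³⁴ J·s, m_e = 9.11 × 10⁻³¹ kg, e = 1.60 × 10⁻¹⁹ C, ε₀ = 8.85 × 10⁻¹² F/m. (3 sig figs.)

Dimensional analysis gives E_au = E_h/(e a₀) = m_e²e⁵/((4πε₀)³ℏ⁴).
E_h = 4.38 × 10⁻¹⁸ J
a₀ = 5.26 × 10⁻¹¹ m
E_h/(e·a₀) = 5.20 × 10¹¹ V/m

5.20 × 10¹¹ V/m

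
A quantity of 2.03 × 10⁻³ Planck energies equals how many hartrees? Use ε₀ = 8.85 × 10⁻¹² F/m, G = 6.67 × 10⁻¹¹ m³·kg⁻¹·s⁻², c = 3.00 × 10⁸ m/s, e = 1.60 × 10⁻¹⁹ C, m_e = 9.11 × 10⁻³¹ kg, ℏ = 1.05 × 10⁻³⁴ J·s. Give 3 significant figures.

Planck energy: E_P = √(ℏc⁵/G) = 1.96 × 10⁹ J
hartree: E_h = m_e e⁴/(4πε₀ℏ)² = 4.38 × 10⁻¹⁸ J
2.03 × 10⁻³ × 1.96 × 10⁹ / 4.38 × 10⁻¹⁸ = 9.07 × 10²³

9.07 × 10²³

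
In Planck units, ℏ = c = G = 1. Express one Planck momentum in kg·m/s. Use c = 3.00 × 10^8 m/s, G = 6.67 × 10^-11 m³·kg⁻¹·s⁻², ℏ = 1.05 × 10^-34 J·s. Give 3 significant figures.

6.52 kg·m/s

The unique combination of the constants set to 1 with dimensions of momentum is p_P = √(ℏc³/G).
  = √(42.5)
  = 6.52 kg·m/s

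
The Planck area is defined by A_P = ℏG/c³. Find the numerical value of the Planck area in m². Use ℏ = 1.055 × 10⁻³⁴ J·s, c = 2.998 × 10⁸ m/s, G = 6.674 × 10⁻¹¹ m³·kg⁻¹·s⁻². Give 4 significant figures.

A_P = ℏG/c³
  = 7.041 × 10⁻⁴⁵ / 2.695 × 10²⁵
  = 2.613 × 10⁻⁷⁰ m²

2.613 × 10⁻⁷⁰ m²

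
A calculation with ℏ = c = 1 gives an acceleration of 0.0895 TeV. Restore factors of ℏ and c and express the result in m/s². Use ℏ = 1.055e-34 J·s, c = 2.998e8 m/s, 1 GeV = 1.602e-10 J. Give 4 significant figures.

Acceleration is [L]/[T]² = c·[E]/ℏ.
1 GeV → c/ℏ × (1 GeV in J) = 4.552e32 m/s².
Convert the energy scale: 0.0895 TeV = 89.5 GeV.
Result: 89.5 × 4.552e32 = 4.074e34 m/s².

4.074e34 m/s²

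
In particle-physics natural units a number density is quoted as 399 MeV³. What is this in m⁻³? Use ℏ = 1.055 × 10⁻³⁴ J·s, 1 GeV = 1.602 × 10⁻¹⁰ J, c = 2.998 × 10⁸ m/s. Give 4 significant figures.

Number density is [L]⁻³ = [E]³/(ℏc)³.
1 GeV³ → 1/(ℏc)³ × (1 GeV in J)³ = 1.299 × 10⁴⁷ m⁻³.
Convert the energy scale: 399 MeV³ = 3.99 × 10⁻⁷ GeV³.
Result: 3.99 × 10⁻⁷ × 1.299 × 10⁴⁷ = 5.185 × 10⁴⁰ m⁻³.

5.185 × 10⁴⁰ m⁻³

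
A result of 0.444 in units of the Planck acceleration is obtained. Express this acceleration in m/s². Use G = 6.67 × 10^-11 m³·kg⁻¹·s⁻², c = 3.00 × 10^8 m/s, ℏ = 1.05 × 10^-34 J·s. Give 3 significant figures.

2.48 × 10^51 m/s²

One Planck acceleration: a_P = √(c⁷/(ℏG)) = 5.59 × 10^51 m/s².
0.444 × 5.59 × 10^51 m/s² = 2.48 × 10^51 m/s²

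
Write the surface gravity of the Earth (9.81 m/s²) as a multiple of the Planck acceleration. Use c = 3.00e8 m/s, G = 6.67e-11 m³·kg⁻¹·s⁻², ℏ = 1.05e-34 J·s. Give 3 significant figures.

Planck acceleration: a_P = √(c⁷/(ℏG)) = 5.59e51 m/s².
9.81 / 5.59e51 = 1.76e-51

1.76e-51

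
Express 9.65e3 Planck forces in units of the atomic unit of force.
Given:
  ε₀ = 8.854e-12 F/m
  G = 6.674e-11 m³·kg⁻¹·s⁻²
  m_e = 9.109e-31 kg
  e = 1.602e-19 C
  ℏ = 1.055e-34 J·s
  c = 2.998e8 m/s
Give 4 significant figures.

Planck force: F_P = c⁴/G = 1.210e44 N
atomic unit of force: F_au = E_h/a₀ = m_e²e⁶/((4πε₀)³ℏ⁴) = 8.220e-8 N
9.65e3 × 1.210e44 / 8.220e-8 = 1.421e55

1.421e55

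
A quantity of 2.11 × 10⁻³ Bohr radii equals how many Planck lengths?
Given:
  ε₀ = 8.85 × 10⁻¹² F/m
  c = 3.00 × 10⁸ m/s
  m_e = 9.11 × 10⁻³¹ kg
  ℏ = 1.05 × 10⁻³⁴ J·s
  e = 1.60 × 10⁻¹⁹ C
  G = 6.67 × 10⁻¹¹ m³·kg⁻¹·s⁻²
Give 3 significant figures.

6.89 × 10²¹

Bohr radius: a₀ = 4πε₀ℏ²/(m_e e²) = 5.26 × 10⁻¹¹ m
Planck length: ℓ_P = √(ℏG/c³) = 1.61 × 10⁻³⁵ m
2.11 × 10⁻³ × 5.26 × 10⁻¹¹ / 1.61 × 10⁻³⁵ = 6.89 × 10²¹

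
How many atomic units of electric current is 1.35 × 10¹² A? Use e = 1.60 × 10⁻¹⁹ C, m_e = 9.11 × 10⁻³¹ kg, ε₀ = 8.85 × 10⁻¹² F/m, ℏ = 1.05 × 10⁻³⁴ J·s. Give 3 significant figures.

2.02 × 10¹⁴

atomic unit of electric current: I_au = e E_h/ℏ = m_e e⁵/((4πε₀)²ℏ³) = 6.67 × 10⁻³ A.
1.35 × 10¹² / 6.67 × 10⁻³ = 2.02 × 10¹⁴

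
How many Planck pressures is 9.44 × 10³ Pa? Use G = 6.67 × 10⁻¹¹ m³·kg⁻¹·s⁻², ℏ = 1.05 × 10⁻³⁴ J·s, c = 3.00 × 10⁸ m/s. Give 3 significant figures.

Planck pressure: p_P = c⁷/(ℏG²) = 4.68 × 10¹¹³ Pa.
9.44 × 10³ / 4.68 × 10¹¹³ = 2.02 × 10⁻¹¹⁰

2.02 × 10⁻¹¹⁰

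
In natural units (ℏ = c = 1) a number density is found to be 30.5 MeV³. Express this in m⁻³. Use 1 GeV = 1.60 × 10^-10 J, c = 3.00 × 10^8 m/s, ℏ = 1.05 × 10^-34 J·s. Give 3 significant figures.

4.00 × 10^39 m⁻³

Number density is [L]⁻³ = [E]³/(ℏc)³.
1 GeV³ → 1/(ℏc)³ × (1 GeV in J)³ = 1.31 × 10^47 m⁻³.
Convert the energy scale: 30.5 MeV³ = 3.05 × 10^-8 GeV³.
Result: 3.05 × 10^-8 × 1.31 × 10^47 = 4.00 × 10^39 m⁻³.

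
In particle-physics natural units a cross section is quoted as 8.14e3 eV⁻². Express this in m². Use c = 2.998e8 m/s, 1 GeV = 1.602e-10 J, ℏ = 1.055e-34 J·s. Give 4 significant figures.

Area is [L]² = [E]⁻²·(ℏc)²; restore (ℏc)².
1 GeV⁻² → (ℏc)² × (1 GeV in J)⁻² = 3.898e-32 m².
Convert the energy scale: 8.14e3 eV⁻² = 8.14e21 GeV⁻².
Result: 8.14e21 × 3.898e-32 = 3.173e-10 m².

3.173e-10 m²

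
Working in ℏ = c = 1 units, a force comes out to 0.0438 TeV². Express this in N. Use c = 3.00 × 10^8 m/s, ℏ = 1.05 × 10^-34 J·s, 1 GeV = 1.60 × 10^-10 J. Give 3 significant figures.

Force is [E]/[L] = [E]²/(ℏc); restore (ℏc)⁻¹.
1 GeV² → 1/(ℏc) × (1 GeV in J)² = 8.13 × 10^5 N.
Convert the energy scale: 0.0438 TeV² = 4.38 × 10^4 GeV².
Result: 4.38 × 10^4 × 8.13 × 10^5 = 3.56 × 10^10 N.

3.56 × 10^10 N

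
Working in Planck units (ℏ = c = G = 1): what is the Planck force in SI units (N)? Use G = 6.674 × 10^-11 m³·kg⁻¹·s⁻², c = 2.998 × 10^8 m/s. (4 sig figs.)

1.210 × 10^44 N

The unique combination of the constants set to 1 with dimensions of force is F_P = c⁴/G.
  = 8.078 × 10^33 / 6.674 × 10^-11
  = 1.210 × 10^44 N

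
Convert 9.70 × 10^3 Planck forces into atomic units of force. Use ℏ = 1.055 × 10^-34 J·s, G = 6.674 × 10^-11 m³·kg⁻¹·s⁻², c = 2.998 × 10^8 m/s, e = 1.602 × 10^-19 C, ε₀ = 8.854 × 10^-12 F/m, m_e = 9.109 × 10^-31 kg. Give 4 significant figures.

1.428 × 10^55

Planck force: F_P = c⁴/G = 1.210 × 10^44 N
atomic unit of force: F_au = E_h/a₀ = m_e²e⁶/((4πε₀)³ℏ⁴) = 8.220 × 10^-8 N
9.70 × 10^3 × 1.210 × 10^44 / 8.220 × 10^-8 = 1.428 × 10^55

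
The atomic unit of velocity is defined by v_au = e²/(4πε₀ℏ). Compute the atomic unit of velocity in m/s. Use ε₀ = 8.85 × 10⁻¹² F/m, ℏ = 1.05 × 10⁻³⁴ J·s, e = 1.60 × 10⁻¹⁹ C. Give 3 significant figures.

v_au = e²/(4πε₀ℏ)
  = 2.56 × 10⁻³⁸ / 1.17 × 10⁻⁴⁴
  = 2.19 × 10⁶ m/s

2.19 × 10⁶ m/s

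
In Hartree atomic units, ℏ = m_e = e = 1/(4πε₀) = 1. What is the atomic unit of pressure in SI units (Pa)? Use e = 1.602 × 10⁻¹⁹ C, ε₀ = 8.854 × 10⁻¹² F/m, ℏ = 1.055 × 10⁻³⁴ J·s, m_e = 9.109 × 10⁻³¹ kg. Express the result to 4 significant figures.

2.929 × 10¹³ Pa

Dimensional analysis gives P_au = E_h/a₀³ = m_e⁴e¹⁰/((4πε₀)⁵ℏ⁸).
E_h = 4.354 × 10⁻¹⁸ J
a₀ = 5.297 × 10⁻¹¹ m
E_h/a₀³ = 2.929 × 10¹³ Pa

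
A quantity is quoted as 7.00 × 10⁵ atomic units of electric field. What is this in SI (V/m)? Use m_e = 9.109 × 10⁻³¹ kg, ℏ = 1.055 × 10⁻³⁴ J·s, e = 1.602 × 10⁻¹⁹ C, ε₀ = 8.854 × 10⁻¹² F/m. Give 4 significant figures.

3.592 × 10¹⁷ V/m

One atomic unit of electric field: E_au = E_h/(e a₀) = m_e²e⁵/((4πε₀)³ℏ⁴) = 5.131 × 10¹¹ V/m.
7.00 × 10⁵ × 5.131 × 10¹¹ V/m = 3.592 × 10¹⁷ V/m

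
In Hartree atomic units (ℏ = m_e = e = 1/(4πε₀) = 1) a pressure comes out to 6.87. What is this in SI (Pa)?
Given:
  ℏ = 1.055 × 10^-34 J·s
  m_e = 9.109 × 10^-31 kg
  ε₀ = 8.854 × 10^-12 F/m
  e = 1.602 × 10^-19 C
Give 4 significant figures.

One atomic unit of pressure: P_au = E_h/a₀³ = m_e⁴e¹⁰/((4πε₀)⁵ℏ⁸) = 2.929 × 10^13 Pa.
6.87 × 2.929 × 10^13 Pa = 2.012 × 10^14 Pa

2.012 × 10^14 Pa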